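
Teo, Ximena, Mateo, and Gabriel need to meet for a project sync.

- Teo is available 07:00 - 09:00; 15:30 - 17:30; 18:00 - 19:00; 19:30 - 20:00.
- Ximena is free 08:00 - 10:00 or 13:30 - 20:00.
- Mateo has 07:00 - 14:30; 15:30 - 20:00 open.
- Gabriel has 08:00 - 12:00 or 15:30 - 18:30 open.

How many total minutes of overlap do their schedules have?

Teo ∩ Ximena: 08:00-09:00, 15:30-17:30, 18:00-19:00, 19:30-20:00.
Teo ∩ Ximena ∩ Mateo: 08:00-09:00, 15:30-17:30, 18:00-19:00, 19:30-20:00.
Teo ∩ Ximena ∩ Mateo ∩ Gabriel: 08:00-09:00, 15:30-17:30, 18:00-18:30.
Those are the intersection windows.
Summing the common windows: 60 + 120 + 30 = 210 minutes.

210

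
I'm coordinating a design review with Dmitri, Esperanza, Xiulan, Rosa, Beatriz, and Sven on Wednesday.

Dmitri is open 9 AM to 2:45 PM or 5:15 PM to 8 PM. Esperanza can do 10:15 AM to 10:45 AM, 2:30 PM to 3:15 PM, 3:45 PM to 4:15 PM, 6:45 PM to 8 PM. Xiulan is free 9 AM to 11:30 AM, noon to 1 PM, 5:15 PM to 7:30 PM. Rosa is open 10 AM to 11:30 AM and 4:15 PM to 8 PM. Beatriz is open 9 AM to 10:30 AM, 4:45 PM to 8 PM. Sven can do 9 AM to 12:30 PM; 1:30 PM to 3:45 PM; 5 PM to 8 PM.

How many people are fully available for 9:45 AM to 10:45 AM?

Dmitri, Xiulan, and Sven can make the full 09:45-10:45 slot — that's 3.

3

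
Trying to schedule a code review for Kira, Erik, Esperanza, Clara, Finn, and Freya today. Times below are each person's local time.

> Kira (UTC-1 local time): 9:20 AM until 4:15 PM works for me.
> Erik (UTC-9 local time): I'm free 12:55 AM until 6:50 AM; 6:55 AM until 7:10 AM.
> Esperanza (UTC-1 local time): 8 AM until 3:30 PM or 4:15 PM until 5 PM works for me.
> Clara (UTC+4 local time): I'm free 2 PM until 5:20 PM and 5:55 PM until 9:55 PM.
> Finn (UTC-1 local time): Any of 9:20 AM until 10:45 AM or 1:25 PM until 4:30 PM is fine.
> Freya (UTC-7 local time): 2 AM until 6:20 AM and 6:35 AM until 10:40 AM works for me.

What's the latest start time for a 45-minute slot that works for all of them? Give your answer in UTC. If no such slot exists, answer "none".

15:05

Kira in UTC: 10:20-17:15 (add 1h to convert from UTC-1).
Erik in UTC: 09:55-15:50, 15:55-16:10 (add 9h to convert from UTC-9).
Esperanza in UTC: 09:00-16:30, 17:15-18:00 (add 1h to convert from UTC-1).
Clara in UTC: 10:00-13:20, 13:55-17:55 (subtract 4h to convert from UTC+4).
Finn in UTC: 10:20-11:45, 14:25-17:30 (add 1h to convert from UTC-1).
Freya in UTC: 09:00-13:20, 13:35-17:40 (add 7h to convert from UTC-7).
Kira ∩ Erik: 10:20-15:50, 15:55-16:10.
Kira ∩ Erik ∩ Esperanza: 10:20-15:50, 15:55-16:10.
Kira ∩ Erik ∩ Esperanza ∩ Clara: 10:20-13:20, 13:55-15:50, 15:55-16:10.
Kira ∩ Erik ∩ Esperanza ∩ Clara ∩ Finn: 10:20-11:45, 14:25-15:50, 15:55-16:10.
Kira ∩ Erik ∩ Esperanza ∩ Clara ∩ Finn ∩ Freya: 10:20-11:45, 14:25-15:50, 15:55-16:10.
The last common window of at least 45 minutes is 14:25-15:50; a 45-minute meeting can start as late as 15:05 and still end by 15:50.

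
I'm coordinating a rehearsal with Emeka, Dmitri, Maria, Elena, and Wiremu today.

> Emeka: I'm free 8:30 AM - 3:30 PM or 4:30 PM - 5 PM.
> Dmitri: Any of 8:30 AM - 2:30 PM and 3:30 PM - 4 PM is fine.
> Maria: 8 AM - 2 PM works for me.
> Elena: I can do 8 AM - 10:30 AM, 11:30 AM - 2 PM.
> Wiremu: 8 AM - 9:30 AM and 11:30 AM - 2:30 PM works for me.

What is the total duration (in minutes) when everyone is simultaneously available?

210

Emeka ∩ Dmitri: 08:30-14:30.
Emeka ∩ Dmitri ∩ Maria: 08:30-14:00.
Emeka ∩ Dmitri ∩ Maria ∩ Elena: 08:30-10:30, 11:30-14:00.
Emeka ∩ Dmitri ∩ Maria ∩ Elena ∩ Wiremu: 08:30-09:30, 11:30-14:00.
Summing the common windows: 60 + 150 = 210 minutes.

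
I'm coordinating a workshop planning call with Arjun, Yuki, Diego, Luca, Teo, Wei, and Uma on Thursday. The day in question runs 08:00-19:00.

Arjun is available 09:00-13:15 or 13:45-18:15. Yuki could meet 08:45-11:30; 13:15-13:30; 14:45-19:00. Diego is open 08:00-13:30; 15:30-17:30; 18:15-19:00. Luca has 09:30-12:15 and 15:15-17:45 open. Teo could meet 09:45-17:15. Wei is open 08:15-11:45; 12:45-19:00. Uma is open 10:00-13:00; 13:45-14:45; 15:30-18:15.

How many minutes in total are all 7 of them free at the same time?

195

Arjun ∩ Yuki: 09:00-11:30, 14:45-18:15.
Arjun ∩ Yuki ∩ Diego: 09:00-11:30, 15:30-17:30.
Arjun ∩ Yuki ∩ Diego ∩ Luca: 09:30-11:30, 15:30-17:30.
Arjun ∩ Yuki ∩ Diego ∩ Luca ∩ Teo: 09:45-11:30, 15:30-17:15.
Arjun ∩ Yuki ∩ Diego ∩ Luca ∩ Teo ∩ Wei: 09:45-11:30, 15:30-17:15.
Arjun ∩ Yuki ∩ Diego ∩ Luca ∩ Teo ∩ Wei ∩ Uma: 10:00-11:30, 15:30-17:15.
Summing the common windows: 90 + 105 = 195 minutes.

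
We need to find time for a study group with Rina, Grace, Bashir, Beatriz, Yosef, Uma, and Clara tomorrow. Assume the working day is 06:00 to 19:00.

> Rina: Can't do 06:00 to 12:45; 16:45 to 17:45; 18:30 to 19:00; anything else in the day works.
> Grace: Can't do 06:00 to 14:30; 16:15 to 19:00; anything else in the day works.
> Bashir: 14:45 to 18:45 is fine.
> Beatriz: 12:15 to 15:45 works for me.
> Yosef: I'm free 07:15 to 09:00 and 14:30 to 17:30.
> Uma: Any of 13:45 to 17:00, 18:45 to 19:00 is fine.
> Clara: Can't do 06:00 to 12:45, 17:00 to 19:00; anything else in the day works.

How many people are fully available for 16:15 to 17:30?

2

Rina free: 12:45-16:45, 17:45-18:30 (invert busy blocks within the working day).
Grace free: 14:30-16:15 (invert busy blocks within the working day).
Bashir free: 14:45-18:45.
Beatriz free: 12:15-15:45.
Yosef free: 07:15-09:00, 14:30-17:30.
Uma free: 13:45-17:00, 18:45-19:00.
Clara free: 12:45-17:00 (invert busy blocks within the working day).
Bashir and Yosef can make the full 16:15-17:30 slot — that's 2.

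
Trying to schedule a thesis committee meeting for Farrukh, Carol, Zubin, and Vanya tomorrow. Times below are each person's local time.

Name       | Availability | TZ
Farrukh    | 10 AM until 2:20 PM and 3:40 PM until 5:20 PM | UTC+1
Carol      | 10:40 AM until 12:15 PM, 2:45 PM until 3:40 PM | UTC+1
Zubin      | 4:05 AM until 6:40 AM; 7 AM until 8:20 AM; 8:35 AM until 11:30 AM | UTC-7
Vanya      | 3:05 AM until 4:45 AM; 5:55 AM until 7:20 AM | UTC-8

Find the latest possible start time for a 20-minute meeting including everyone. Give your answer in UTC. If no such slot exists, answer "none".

none

Farrukh in UTC: 09:00-13:20, 14:40-16:20 (subtract 1h to convert from UTC+1).
Carol in UTC: 09:40-11:15, 13:45-14:40 (subtract 1h to convert from UTC+1).
Zubin in UTC: 11:05-13:40, 14:00-15:20, 15:35-18:30 (add 7h to convert from UTC-7).
Vanya in UTC: 11:05-12:45, 13:55-15:20 (add 8h to convert from UTC-8).
Farrukh ∩ Carol: 09:40-11:15.
Farrukh ∩ Carol ∩ Zubin: 11:05-11:15.
Farrukh ∩ Carol ∩ Zubin ∩ Vanya: 11:05-11:15.
So the common availability across everyone is 11:05-11:15.
No common window is at least 20 minutes long.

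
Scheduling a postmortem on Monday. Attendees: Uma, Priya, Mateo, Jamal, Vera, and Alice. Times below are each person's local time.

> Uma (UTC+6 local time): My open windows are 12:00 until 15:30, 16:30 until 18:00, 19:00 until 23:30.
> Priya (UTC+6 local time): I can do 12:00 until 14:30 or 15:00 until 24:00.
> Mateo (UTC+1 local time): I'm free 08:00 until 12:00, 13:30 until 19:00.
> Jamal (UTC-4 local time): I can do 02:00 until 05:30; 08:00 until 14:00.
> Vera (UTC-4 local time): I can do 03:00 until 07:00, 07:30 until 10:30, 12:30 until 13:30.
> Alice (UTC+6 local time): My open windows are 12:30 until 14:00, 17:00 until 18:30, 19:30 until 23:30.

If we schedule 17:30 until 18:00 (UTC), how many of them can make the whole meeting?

Uma in UTC: 06:00-09:30, 10:30-12:00, 13:00-17:30 (subtract 6h to convert from UTC+6).
Priya in UTC: 06:00-08:30, 09:00-18:00 (subtract 6h to convert from UTC+6).
Mateo in UTC: 07:00-11:00, 12:30-18:00 (subtract 1h to convert from UTC+1).
Jamal in UTC: 06:00-09:30, 12:00-18:00 (add 4h to convert from UTC-4).
Vera in UTC: 07:00-11:00, 11:30-14:30, 16:30-17:30 (add 4h to convert from UTC-4).
Alice in UTC: 06:30-08:00, 11:00-12:30, 13:30-17:30 (subtract 6h to convert from UTC+6).
Priya, Mateo, and Jamal can make the full 17:30-18:00 slot — that's 3.

3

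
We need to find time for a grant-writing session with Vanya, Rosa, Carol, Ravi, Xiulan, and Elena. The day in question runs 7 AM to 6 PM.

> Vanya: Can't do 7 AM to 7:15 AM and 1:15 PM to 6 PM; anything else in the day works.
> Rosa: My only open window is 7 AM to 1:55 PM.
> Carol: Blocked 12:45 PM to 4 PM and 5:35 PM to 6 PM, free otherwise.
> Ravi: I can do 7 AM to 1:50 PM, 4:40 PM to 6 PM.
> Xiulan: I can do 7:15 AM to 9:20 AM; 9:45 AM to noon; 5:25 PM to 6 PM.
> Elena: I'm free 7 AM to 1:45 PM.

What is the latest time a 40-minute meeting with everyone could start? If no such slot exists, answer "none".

11:20

Vanya free: 07:15-13:15 (invert busy blocks within the working day).
Rosa free: 07:00-13:55.
Carol free: 07:00-12:45, 16:00-17:35 (invert busy blocks within the working day).
Ravi free: 07:00-13:50, 16:40-18:00.
Xiulan free: 07:15-09:20, 09:45-12:00, 17:25-18:00.
Elena free: 07:00-13:45.
Vanya ∩ Rosa: 07:15-13:15.
Vanya ∩ Rosa ∩ Carol: 07:15-12:45.
Vanya ∩ Rosa ∩ Carol ∩ Ravi: 07:15-12:45.
Vanya ∩ Rosa ∩ Carol ∩ Ravi ∩ Xiulan: 07:15-09:20, 09:45-12:00.
Vanya ∩ Rosa ∩ Carol ∩ Ravi ∩ Xiulan ∩ Elena: 07:15-09:20, 09:45-12:00.
So the common availability across everyone is 07:15-09:20, 09:45-12:00.
The last common window of at least 40 minutes is 09:45-12:00; a 40-minute meeting can start as late as 11:20 and still end by 12:00.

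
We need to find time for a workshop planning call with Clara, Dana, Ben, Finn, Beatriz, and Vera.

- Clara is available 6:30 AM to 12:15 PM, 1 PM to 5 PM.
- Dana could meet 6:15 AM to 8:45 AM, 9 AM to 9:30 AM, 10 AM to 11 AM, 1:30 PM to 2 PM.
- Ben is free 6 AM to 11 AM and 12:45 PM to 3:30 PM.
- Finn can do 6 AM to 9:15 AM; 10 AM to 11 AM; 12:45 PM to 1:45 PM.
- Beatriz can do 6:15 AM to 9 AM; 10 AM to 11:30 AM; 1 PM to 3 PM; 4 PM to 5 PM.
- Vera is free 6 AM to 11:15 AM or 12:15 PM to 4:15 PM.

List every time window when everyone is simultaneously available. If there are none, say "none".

06:30-08:45, 10:00-11:00, 13:30-13:45

Clara ∩ Dana: 06:30-08:45, 09:00-09:30, 10:00-11:00, 13:30-14:00.
Clara ∩ Dana ∩ Ben: 06:30-08:45, 09:00-09:30, 10:00-11:00, 13:30-14:00.
Clara ∩ Dana ∩ Ben ∩ Finn: 06:30-08:45, 09:00-09:15, 10:00-11:00, 13:30-13:45.
Clara ∩ Dana ∩ Ben ∩ Finn ∩ Beatriz: 06:30-08:45, 10:00-11:00, 13:30-13:45.
Clara ∩ Dana ∩ Ben ∩ Finn ∩ Beatriz ∩ Vera: 06:30-08:45, 10:00-11:00, 13:30-13:45.
Those are the intersection windows.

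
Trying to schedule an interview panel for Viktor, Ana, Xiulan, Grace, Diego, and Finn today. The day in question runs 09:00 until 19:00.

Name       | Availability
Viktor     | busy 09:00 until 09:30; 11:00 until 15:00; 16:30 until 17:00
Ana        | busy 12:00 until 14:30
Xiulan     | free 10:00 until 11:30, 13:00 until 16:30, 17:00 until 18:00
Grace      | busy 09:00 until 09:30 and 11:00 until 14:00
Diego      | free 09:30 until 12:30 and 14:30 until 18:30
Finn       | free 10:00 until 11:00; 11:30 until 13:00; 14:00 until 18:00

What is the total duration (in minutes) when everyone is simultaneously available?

Viktor free: 09:30-11:00, 15:00-16:30, 17:00-19:00 (invert busy blocks within the working day).
Ana free: 09:00-12:00, 14:30-19:00 (invert busy blocks within the working day).
Xiulan free: 10:00-11:30, 13:00-16:30, 17:00-18:00.
Grace free: 09:30-11:00, 14:00-19:00 (invert busy blocks within the working day).
Diego free: 09:30-12:30, 14:30-18:30.
Finn free: 10:00-11:00, 11:30-13:00, 14:00-18:00.
Viktor ∩ Ana: 09:30-11:00, 15:00-16:30, 17:00-19:00.
Viktor ∩ Ana ∩ Xiulan: 10:00-11:00, 15:00-16:30, 17:00-18:00.
Viktor ∩ Ana ∩ Xiulan ∩ Grace: 10:00-11:00, 15:00-16:30, 17:00-18:00.
Viktor ∩ Ana ∩ Xiulan ∩ Grace ∩ Diego: 10:00-11:00, 15:00-16:30, 17:00-18:00.
Viktor ∩ Ana ∩ Xiulan ∩ Grace ∩ Diego ∩ Finn: 10:00-11:00, 15:00-16:30, 17:00-18:00.
Summing the common windows: 60 + 90 + 60 = 210 minutes.

210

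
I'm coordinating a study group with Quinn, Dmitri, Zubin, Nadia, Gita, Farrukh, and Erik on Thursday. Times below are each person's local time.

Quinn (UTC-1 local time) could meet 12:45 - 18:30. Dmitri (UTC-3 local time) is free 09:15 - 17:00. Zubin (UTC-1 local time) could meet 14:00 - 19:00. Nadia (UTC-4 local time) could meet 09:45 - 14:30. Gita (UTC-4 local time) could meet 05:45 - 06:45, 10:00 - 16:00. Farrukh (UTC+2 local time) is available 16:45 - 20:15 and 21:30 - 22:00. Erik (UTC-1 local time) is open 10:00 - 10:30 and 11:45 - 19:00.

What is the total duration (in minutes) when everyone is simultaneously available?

195

Quinn in UTC: 13:45-19:30 (add 1h to convert from UTC-1).
Dmitri in UTC: 12:15-20:00 (add 3h to convert from UTC-3).
Zubin in UTC: 15:00-20:00 (add 1h to convert from UTC-1).
Nadia in UTC: 13:45-18:30 (add 4h to convert from UTC-4).
Gita in UTC: 09:45-10:45, 14:00-20:00 (add 4h to convert from UTC-4).
Farrukh in UTC: 14:45-18:15, 19:30-20:00 (subtract 2h to convert from UTC+2).
Erik in UTC: 11:00-11:30, 12:45-20:00 (add 1h to convert from UTC-1).
Quinn ∩ Dmitri: 13:45-19:30.
Quinn ∩ Dmitri ∩ Zubin: 15:00-19:30.
Quinn ∩ Dmitri ∩ Zubin ∩ Nadia: 15:00-18:30.
Quinn ∩ Dmitri ∩ Zubin ∩ Nadia ∩ Gita: 15:00-18:30.
Quinn ∩ Dmitri ∩ Zubin ∩ Nadia ∩ Gita ∩ Farrukh: 15:00-18:15.
Quinn ∩ Dmitri ∩ Zubin ∩ Nadia ∩ Gita ∩ Farrukh ∩ Erik: 15:00-18:15.
That's a single block of 195 minutes.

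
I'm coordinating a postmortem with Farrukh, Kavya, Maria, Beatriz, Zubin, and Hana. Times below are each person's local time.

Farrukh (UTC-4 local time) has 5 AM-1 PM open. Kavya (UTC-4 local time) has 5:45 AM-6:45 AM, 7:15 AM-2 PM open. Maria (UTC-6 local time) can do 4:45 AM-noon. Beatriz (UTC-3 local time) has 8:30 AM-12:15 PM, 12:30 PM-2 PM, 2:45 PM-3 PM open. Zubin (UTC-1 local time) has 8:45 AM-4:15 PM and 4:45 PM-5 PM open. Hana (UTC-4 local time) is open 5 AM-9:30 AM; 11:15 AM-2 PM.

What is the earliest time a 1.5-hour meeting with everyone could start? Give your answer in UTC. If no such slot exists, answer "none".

Farrukh in UTC: 09:00-17:00 (add 4h to convert from UTC-4).
Kavya in UTC: 09:45-10:45, 11:15-18:00 (add 4h to convert from UTC-4).
Maria in UTC: 10:45-18:00 (add 6h to convert from UTC-6).
Beatriz in UTC: 11:30-15:15, 15:30-17:00, 17:45-18:00 (add 3h to convert from UTC-3).
Zubin in UTC: 09:45-17:15, 17:45-18:00 (add 1h to convert from UTC-1).
Hana in UTC: 09:00-13:30, 15:15-18:00 (add 4h to convert from UTC-4).
Farrukh ∩ Kavya: 09:45-10:45, 11:15-17:00.
Farrukh ∩ Kavya ∩ Maria: 11:15-17:00.
Farrukh ∩ Kavya ∩ Maria ∩ Beatriz: 11:30-15:15, 15:30-17:00.
Farrukh ∩ Kavya ∩ Maria ∩ Beatriz ∩ Zubin: 11:30-15:15, 15:30-17:00.
Farrukh ∩ Kavya ∩ Maria ∩ Beatriz ∩ Zubin ∩ Hana: 11:30-13:30, 15:30-17:00.
The first common window of at least 90 minutes is 11:30-13:30, so the earliest start is 11:30.

11:30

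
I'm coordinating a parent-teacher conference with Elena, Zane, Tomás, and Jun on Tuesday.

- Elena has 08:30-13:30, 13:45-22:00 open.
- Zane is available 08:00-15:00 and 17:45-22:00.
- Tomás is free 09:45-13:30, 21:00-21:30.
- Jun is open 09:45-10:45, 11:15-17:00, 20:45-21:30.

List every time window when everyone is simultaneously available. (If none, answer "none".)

Elena ∩ Zane: 08:30-13:30, 13:45-15:00, 17:45-22:00.
Elena ∩ Zane ∩ Tomás: 09:45-13:30, 21:00-21:30.
Elena ∩ Zane ∩ Tomás ∩ Jun: 09:45-10:45, 11:15-13:30, 21:00-21:30.

09:45-10:45, 11:15-13:30, 21:00-21:30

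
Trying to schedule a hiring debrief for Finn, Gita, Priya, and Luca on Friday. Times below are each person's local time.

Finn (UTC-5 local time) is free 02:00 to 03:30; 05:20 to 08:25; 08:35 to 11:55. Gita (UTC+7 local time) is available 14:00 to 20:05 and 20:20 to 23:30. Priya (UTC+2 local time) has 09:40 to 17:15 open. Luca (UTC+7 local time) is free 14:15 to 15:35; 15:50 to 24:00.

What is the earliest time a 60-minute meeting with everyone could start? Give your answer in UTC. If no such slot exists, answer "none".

Finn in UTC: 07:00-08:30, 10:20-13:25, 13:35-16:55 (add 5h to convert from UTC-5).
Gita in UTC: 07:00-13:05, 13:20-16:30 (subtract 7h to convert from UTC+7).
Priya in UTC: 07:40-15:15 (subtract 2h to convert from UTC+2).
Luca in UTC: 07:15-08:35, 08:50-17:00 (subtract 7h to convert from UTC+7).
Finn ∩ Gita: 07:00-08:30, 10:20-13:05, 13:20-13:25, 13:35-16:30.
Finn ∩ Gita ∩ Priya: 07:40-08:30, 10:20-13:05, 13:20-13:25, 13:35-15:15.
Finn ∩ Gita ∩ Priya ∩ Luca: 07:40-08:30, 10:20-13:05, 13:20-13:25, 13:35-15:15.
So the common availability across everyone is 07:40-08:30, 10:20-13:05, 13:20-13:25, 13:35-15:15.
The first common window of at least 60 minutes is 10:20-13:05, so the earliest start is 10:20.

10:20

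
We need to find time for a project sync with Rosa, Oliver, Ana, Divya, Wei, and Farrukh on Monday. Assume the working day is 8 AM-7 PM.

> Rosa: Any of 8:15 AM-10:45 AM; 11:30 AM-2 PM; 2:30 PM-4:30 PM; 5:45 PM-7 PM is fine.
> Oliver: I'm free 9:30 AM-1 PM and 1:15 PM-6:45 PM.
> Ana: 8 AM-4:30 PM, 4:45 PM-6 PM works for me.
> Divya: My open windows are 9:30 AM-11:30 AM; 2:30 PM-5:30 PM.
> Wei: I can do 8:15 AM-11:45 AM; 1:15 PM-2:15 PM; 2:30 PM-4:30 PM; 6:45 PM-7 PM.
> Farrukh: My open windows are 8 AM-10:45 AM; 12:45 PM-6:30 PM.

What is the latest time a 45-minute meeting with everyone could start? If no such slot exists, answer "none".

Rosa ∩ Oliver: 09:30-10:45, 11:30-13:00, 13:15-14:00, 14:30-16:30, 17:45-18:45.
Rosa ∩ Oliver ∩ Ana: 09:30-10:45, 11:30-13:00, 13:15-14:00, 14:30-16:30, 17:45-18:00.
Rosa ∩ Oliver ∩ Ana ∩ Divya: 09:30-10:45, 14:30-16:30.
Rosa ∩ Oliver ∩ Ana ∩ Divya ∩ Wei: 09:30-10:45, 14:30-16:30.
Rosa ∩ Oliver ∩ Ana ∩ Divya ∩ Wei ∩ Farrukh: 09:30-10:45, 14:30-16:30.
The last common window of at least 45 minutes is 14:30-16:30; a 45-minute meeting can start as late as 15:45 and still end by 16:30.

15:45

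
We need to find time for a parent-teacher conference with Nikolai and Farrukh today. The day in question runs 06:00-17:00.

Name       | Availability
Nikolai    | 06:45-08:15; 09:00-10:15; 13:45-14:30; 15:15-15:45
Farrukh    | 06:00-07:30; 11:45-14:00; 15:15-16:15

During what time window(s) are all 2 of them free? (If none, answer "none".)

06:45-07:30, 13:45-14:00, 15:15-15:45

Nikolai ∩ Farrukh: 06:45-07:30, 13:45-14:00, 15:15-15:45.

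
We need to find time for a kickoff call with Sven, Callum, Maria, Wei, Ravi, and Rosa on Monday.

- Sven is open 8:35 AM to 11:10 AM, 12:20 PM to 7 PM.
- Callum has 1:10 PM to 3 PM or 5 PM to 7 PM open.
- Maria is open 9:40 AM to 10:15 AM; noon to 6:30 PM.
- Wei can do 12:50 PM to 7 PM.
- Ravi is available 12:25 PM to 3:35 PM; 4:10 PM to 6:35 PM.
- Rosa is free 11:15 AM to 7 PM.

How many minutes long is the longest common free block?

110

Sven ∩ Callum: 13:10-15:00, 17:00-19:00.
Sven ∩ Callum ∩ Maria: 13:10-15:00, 17:00-18:30.
Sven ∩ Callum ∩ Maria ∩ Wei: 13:10-15:00, 17:00-18:30.
Sven ∩ Callum ∩ Maria ∩ Wei ∩ Ravi: 13:10-15:00, 17:00-18:30.
Sven ∩ Callum ∩ Maria ∩ Wei ∩ Ravi ∩ Rosa: 13:10-15:00, 17:00-18:30.
Those are the intersection windows.
The longest is 13:10-15:00 at 110 minutes.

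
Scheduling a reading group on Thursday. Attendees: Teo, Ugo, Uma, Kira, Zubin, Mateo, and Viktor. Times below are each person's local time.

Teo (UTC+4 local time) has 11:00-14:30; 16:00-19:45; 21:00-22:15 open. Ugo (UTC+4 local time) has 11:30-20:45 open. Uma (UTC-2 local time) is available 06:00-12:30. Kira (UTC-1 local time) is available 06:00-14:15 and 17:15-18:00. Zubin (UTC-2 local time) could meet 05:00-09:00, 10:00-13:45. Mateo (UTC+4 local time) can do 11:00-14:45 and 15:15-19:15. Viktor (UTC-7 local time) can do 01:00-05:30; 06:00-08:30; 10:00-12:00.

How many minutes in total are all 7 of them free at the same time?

270

Teo in UTC: 07:00-10:30, 12:00-15:45, 17:00-18:15 (subtract 4h to convert from UTC+4).
Ugo in UTC: 07:30-16:45 (subtract 4h to convert from UTC+4).
Uma in UTC: 08:00-14:30 (add 2h to convert from UTC-2).
Kira in UTC: 07:00-15:15, 18:15-19:00 (add 1h to convert from UTC-1).
Zubin in UTC: 07:00-11:00, 12:00-15:45 (add 2h to convert from UTC-2).
Mateo in UTC: 07:00-10:45, 11:15-15:15 (subtract 4h to convert from UTC+4).
Viktor in UTC: 08:00-12:30, 13:00-15:30, 17:00-19:00 (add 7h to convert from UTC-7).
Teo ∩ Ugo: 07:30-10:30, 12:00-15:45.
Teo ∩ Ugo ∩ Uma: 08:00-10:30, 12:00-14:30.
Teo ∩ Ugo ∩ Uma ∩ Kira: 08:00-10:30, 12:00-14:30.
Teo ∩ Ugo ∩ Uma ∩ Kira ∩ Zubin: 08:00-10:30, 12:00-14:30.
Teo ∩ Ugo ∩ Uma ∩ Kira ∩ Zubin ∩ Mateo: 08:00-10:30, 12:00-14:30.
Teo ∩ Ugo ∩ Uma ∩ Kira ∩ Zubin ∩ Mateo ∩ Viktor: 08:00-10:30, 12:00-12:30, 13:00-14:30.
So the common availability across everyone is 08:00-10:30, 12:00-12:30, 13:00-14:30.
Summing the common windows: 150 + 30 + 90 = 270 minutes.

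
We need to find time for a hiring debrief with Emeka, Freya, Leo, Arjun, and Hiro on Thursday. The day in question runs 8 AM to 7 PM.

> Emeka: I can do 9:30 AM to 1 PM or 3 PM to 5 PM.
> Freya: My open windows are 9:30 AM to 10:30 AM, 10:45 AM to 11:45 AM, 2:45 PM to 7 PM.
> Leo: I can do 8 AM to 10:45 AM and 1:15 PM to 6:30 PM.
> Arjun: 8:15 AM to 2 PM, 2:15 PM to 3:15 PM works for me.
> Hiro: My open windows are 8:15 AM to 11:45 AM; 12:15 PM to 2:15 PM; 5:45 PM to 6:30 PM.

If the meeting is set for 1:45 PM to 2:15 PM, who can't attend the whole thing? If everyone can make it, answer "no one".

Arjun, Emeka, Freya

Emeka: not fully free for 13:45-14:15. Freya: not fully free for 13:45-14:15. Leo: free for 13:45-14:15. Arjun: not fully free for 13:45-14:15. Hiro: free for 13:45-14:15.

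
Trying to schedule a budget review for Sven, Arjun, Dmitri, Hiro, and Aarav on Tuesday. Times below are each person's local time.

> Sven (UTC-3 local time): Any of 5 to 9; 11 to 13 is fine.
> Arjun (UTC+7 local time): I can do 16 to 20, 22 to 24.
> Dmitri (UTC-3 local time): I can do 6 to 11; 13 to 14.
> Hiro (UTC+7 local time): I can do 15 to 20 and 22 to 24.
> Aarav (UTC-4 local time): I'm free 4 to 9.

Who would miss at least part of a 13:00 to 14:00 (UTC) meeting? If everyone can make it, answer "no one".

Aarav, Arjun, Hiro, Sven

Sven in UTC: 08:00-12:00, 14:00-16:00 (add 3h to convert from UTC-3).
Arjun in UTC: 09:00-13:00, 15:00-17:00 (subtract 7h to convert from UTC+7).
Dmitri in UTC: 09:00-14:00, 16:00-17:00 (add 3h to convert from UTC-3).
Hiro in UTC: 08:00-13:00, 15:00-17:00 (subtract 7h to convert from UTC+7).
Aarav in UTC: 08:00-13:00 (add 4h to convert from UTC-4).
Sven: not fully free for 13:00-14:00. Arjun: not fully free for 13:00-14:00. Dmitri: free for 13:00-14:00. Hiro: not fully free for 13:00-14:00. Aarav: not fully free for 13:00-14:00.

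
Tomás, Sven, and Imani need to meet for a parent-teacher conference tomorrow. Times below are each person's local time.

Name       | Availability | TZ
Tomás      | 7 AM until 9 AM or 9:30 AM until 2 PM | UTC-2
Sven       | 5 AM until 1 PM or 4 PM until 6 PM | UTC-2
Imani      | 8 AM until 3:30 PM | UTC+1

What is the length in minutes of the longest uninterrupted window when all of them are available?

Tomás in UTC: 09:00-11:00, 11:30-16:00 (add 2h to convert from UTC-2).
Sven in UTC: 07:00-15:00, 18:00-20:00 (add 2h to convert from UTC-2).
Imani in UTC: 07:00-14:30 (subtract 1h to convert from UTC+1).
Tomás ∩ Sven: 09:00-11:00, 11:30-15:00.
Tomás ∩ Sven ∩ Imani: 09:00-11:00, 11:30-14:30.
The longest is 11:30-14:30 at 180 minutes.

180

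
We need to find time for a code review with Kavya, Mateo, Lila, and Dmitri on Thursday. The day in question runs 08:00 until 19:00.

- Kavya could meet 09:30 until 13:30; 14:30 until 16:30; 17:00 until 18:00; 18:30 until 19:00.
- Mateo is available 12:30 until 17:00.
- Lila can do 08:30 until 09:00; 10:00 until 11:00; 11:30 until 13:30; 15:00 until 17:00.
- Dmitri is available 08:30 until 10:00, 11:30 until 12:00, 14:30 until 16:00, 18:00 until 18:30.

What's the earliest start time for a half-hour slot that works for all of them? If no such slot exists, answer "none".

15:00

Kavya ∩ Mateo: 12:30-13:30, 14:30-16:30.
Kavya ∩ Mateo ∩ Lila: 12:30-13:30, 15:00-16:30.
Kavya ∩ Mateo ∩ Lila ∩ Dmitri: 15:00-16:00.
The first common window of at least 30 minutes is 15:00-16:00, so the earliest start is 15:00.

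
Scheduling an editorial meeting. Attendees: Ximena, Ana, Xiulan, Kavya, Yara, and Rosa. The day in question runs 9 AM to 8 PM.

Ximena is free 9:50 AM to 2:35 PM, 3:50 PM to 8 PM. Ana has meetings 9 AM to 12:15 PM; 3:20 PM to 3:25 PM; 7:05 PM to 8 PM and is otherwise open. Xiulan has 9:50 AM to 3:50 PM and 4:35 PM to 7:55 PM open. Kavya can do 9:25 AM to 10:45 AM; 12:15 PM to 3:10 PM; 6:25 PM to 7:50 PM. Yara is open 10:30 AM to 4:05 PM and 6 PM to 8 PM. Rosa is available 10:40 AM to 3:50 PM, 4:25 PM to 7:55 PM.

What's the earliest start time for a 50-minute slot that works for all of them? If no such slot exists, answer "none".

12:15

Ximena free: 09:50-14:35, 15:50-20:00.
Ana free: 12:15-15:20, 15:25-19:05 (invert busy blocks within the working day).
Xiulan free: 09:50-15:50, 16:35-19:55.
Kavya free: 09:25-10:45, 12:15-15:10, 18:25-19:50.
Yara free: 10:30-16:05, 18:00-20:00.
Rosa free: 10:40-15:50, 16:25-19:55.
Ximena ∩ Ana: 12:15-14:35, 15:50-19:05.
Ximena ∩ Ana ∩ Xiulan: 12:15-14:35, 16:35-19:05.
Ximena ∩ Ana ∩ Xiulan ∩ Kavya: 12:15-14:35, 18:25-19:05.
Ximena ∩ Ana ∩ Xiulan ∩ Kavya ∩ Yara: 12:15-14:35, 18:25-19:05.
Ximena ∩ Ana ∩ Xiulan ∩ Kavya ∩ Yara ∩ Rosa: 12:15-14:35, 18:25-19:05.
Those are the intersection windows.
The first common window of at least 50 minutes is 12:15-14:35, so the earliest start is 12:15.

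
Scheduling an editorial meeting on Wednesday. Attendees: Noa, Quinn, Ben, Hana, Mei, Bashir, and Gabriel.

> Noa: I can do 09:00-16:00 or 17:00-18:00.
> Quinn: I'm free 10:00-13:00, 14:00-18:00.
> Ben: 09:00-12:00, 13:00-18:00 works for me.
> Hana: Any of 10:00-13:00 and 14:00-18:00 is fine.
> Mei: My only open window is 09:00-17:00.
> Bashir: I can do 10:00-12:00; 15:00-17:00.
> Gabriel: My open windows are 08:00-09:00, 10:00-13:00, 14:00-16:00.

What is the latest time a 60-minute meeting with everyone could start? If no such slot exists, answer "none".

Noa ∩ Quinn: 10:00-13:00, 14:00-16:00, 17:00-18:00.
Noa ∩ Quinn ∩ Ben: 10:00-12:00, 14:00-16:00, 17:00-18:00.
Noa ∩ Quinn ∩ Ben ∩ Hana: 10:00-12:00, 14:00-16:00, 17:00-18:00.
Noa ∩ Quinn ∩ Ben ∩ Hana ∩ Mei: 10:00-12:00, 14:00-16:00.
Noa ∩ Quinn ∩ Ben ∩ Hana ∩ Mei ∩ Bashir: 10:00-12:00, 15:00-16:00.
Noa ∩ Quinn ∩ Ben ∩ Hana ∩ Mei ∩ Bashir ∩ Gabriel: 10:00-12:00, 15:00-16:00.
So the common availability across everyone is 10:00-12:00, 15:00-16:00.
The last common window of at least 60 minutes is 15:00-16:00; a 60-minute meeting can start as late as 15:00 and still end by 16:00.

15:00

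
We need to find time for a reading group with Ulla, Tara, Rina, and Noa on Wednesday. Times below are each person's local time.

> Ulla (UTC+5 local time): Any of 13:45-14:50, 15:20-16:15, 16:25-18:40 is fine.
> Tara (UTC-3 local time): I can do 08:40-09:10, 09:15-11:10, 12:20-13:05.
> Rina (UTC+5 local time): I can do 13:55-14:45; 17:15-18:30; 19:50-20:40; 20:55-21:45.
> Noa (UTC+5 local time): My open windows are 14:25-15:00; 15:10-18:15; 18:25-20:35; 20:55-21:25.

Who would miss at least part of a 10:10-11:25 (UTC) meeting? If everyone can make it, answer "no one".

Rina, Tara, Ulla

Ulla in UTC: 08:45-09:50, 10:20-11:15, 11:25-13:40 (subtract 5h to convert from UTC+5).
Tara in UTC: 11:40-12:10, 12:15-14:10, 15:20-16:05 (add 3h to convert from UTC-3).
Rina in UTC: 08:55-09:45, 12:15-13:30, 14:50-15:40, 15:55-16:45 (subtract 5h to convert from UTC+5).
Noa in UTC: 09:25-10:00, 10:10-13:15, 13:25-15:35, 15:55-16:25 (subtract 5h to convert from UTC+5).
Ulla: not fully free for 10:10-11:25. Tara: not fully free for 10:10-11:25. Rina: not fully free for 10:10-11:25. Noa: free for 10:10-11:25.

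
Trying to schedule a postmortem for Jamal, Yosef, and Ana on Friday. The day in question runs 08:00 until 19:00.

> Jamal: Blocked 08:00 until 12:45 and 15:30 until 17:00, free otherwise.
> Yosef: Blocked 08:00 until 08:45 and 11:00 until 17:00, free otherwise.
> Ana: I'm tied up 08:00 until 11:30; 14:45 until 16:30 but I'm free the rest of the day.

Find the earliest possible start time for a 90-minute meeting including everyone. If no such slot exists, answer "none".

Jamal free: 12:45-15:30, 17:00-19:00 (invert busy blocks within the working day).
Yosef free: 08:45-11:00, 17:00-19:00 (invert busy blocks within the working day).
Ana free: 11:30-14:45, 16:30-19:00 (invert busy blocks within the working day).
Jamal ∩ Yosef: 17:00-19:00.
Jamal ∩ Yosef ∩ Ana: 17:00-19:00.
Those are the intersection windows.
The first common window of at least 90 minutes is 17:00-19:00, so the earliest start is 17:00.

17:00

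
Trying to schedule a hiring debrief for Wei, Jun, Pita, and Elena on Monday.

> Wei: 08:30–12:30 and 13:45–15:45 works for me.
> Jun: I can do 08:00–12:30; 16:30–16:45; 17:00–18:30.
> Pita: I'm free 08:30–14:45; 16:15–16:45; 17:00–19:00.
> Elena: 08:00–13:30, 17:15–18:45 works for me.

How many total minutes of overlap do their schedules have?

Wei ∩ Jun: 08:30-12:30.
Wei ∩ Jun ∩ Pita: 08:30-12:30.
Wei ∩ Jun ∩ Pita ∩ Elena: 08:30-12:30.
So the common availability across everyone is 08:30-12:30.
That's a single block of 240 minutes.

240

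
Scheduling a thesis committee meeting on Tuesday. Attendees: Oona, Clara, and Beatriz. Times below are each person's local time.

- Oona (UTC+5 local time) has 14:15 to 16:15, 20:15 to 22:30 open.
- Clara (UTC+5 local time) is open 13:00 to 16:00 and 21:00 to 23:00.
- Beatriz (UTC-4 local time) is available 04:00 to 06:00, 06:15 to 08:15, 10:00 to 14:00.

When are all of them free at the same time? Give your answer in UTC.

Oona in UTC: 09:15-11:15, 15:15-17:30 (subtract 5h to convert from UTC+5).
Clara in UTC: 08:00-11:00, 16:00-18:00 (subtract 5h to convert from UTC+5).
Beatriz in UTC: 08:00-10:00, 10:15-12:15, 14:00-18:00 (add 4h to convert from UTC-4).
Oona ∩ Clara: 09:15-11:00, 16:00-17:30.
Oona ∩ Clara ∩ Beatriz: 09:15-10:00, 10:15-11:00, 16:00-17:30.

09:15-10:00, 10:15-11:00, 16:00-17:30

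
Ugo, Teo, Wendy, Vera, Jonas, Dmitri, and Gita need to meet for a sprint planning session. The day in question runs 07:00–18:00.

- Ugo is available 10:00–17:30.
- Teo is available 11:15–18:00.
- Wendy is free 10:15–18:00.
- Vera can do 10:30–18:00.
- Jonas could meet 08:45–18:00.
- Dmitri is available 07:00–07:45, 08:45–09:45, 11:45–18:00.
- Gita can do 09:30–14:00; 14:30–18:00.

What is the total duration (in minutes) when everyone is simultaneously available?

315

Ugo ∩ Teo: 11:15-17:30.
Ugo ∩ Teo ∩ Wendy: 11:15-17:30.
Ugo ∩ Teo ∩ Wendy ∩ Vera: 11:15-17:30.
Ugo ∩ Teo ∩ Wendy ∩ Vera ∩ Jonas: 11:15-17:30.
Ugo ∩ Teo ∩ Wendy ∩ Vera ∩ Jonas ∩ Dmitri: 11:45-17:30.
Ugo ∩ Teo ∩ Wendy ∩ Vera ∩ Jonas ∩ Dmitri ∩ Gita: 11:45-14:00, 14:30-17:30.
Summing the common windows: 135 + 180 = 315 minutes.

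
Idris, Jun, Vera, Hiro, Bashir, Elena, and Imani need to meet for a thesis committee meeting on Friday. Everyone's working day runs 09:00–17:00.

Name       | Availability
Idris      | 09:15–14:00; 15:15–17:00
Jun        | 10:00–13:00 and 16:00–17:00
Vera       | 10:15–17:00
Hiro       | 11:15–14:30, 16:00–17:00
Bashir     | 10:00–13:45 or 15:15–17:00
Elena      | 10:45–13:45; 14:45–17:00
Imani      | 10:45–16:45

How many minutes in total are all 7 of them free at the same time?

150

Idris ∩ Jun: 10:00-13:00, 16:00-17:00.
Idris ∩ Jun ∩ Vera: 10:15-13:00, 16:00-17:00.
Idris ∩ Jun ∩ Vera ∩ Hiro: 11:15-13:00, 16:00-17:00.
Idris ∩ Jun ∩ Vera ∩ Hiro ∩ Bashir: 11:15-13:00, 16:00-17:00.
Idris ∩ Jun ∩ Vera ∩ Hiro ∩ Bashir ∩ Elena: 11:15-13:00, 16:00-17:00.
Idris ∩ Jun ∩ Vera ∩ Hiro ∩ Bashir ∩ Elena ∩ Imani: 11:15-13:00, 16:00-16:45.
Summing the common windows: 105 + 45 = 150 minutes.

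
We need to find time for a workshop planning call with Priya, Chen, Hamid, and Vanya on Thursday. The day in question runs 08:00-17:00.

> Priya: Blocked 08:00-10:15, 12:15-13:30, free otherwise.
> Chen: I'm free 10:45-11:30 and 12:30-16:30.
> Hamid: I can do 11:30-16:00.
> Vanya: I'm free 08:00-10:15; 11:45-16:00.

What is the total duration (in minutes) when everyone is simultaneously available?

Priya free: 10:15-12:15, 13:30-17:00 (invert busy blocks within the working day).
Chen free: 10:45-11:30, 12:30-16:30.
Hamid free: 11:30-16:00.
Vanya free: 08:00-10:15, 11:45-16:00.
Priya ∩ Chen: 10:45-11:30, 13:30-16:30.
Priya ∩ Chen ∩ Hamid: 13:30-16:00.
Priya ∩ Chen ∩ Hamid ∩ Vanya: 13:30-16:00.
Those are the intersection windows.
That's a single block of 150 minutes.

150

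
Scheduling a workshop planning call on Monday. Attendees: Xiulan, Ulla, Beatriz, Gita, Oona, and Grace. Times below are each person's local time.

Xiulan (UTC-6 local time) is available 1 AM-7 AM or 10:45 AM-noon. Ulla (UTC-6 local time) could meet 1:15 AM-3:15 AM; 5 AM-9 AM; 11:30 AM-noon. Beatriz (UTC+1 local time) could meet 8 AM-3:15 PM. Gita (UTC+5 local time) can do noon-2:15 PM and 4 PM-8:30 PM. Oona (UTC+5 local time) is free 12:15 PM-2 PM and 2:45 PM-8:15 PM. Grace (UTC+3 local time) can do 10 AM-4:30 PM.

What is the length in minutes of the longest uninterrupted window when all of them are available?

120

Xiulan in UTC: 07:00-13:00, 16:45-18:00 (add 6h to convert from UTC-6).
Ulla in UTC: 07:15-09:15, 11:00-15:00, 17:30-18:00 (add 6h to convert from UTC-6).
Beatriz in UTC: 07:00-14:15 (subtract 1h to convert from UTC+1).
Gita in UTC: 07:00-09:15, 11:00-15:30 (subtract 5h to convert from UTC+5).
Oona in UTC: 07:15-09:00, 09:45-15:15 (subtract 5h to convert from UTC+5).
Grace in UTC: 07:00-13:30 (subtract 3h to convert from UTC+3).
Xiulan ∩ Ulla: 07:15-09:15, 11:00-13:00, 17:30-18:00.
Xiulan ∩ Ulla ∩ Beatriz: 07:15-09:15, 11:00-13:00.
Xiulan ∩ Ulla ∩ Beatriz ∩ Gita: 07:15-09:15, 11:00-13:00.
Xiulan ∩ Ulla ∩ Beatriz ∩ Gita ∩ Oona: 07:15-09:00, 11:00-13:00.
Xiulan ∩ Ulla ∩ Beatriz ∩ Gita ∩ Oona ∩ Grace: 07:15-09:00, 11:00-13:00.
The longest is 11:00-13:00 at 120 minutes.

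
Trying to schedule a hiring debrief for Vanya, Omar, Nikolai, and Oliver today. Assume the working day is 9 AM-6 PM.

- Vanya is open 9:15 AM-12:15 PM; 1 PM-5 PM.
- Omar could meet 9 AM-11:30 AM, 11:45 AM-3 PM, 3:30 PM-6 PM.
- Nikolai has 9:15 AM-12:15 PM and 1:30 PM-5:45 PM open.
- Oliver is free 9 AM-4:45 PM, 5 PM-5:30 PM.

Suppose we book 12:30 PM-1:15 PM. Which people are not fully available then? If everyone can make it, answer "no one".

Nikolai, Vanya

Vanya: not fully free for 12:30-13:15. Omar: free for 12:30-13:15. Nikolai: not fully free for 12:30-13:15. Oliver: free for 12:30-13:15.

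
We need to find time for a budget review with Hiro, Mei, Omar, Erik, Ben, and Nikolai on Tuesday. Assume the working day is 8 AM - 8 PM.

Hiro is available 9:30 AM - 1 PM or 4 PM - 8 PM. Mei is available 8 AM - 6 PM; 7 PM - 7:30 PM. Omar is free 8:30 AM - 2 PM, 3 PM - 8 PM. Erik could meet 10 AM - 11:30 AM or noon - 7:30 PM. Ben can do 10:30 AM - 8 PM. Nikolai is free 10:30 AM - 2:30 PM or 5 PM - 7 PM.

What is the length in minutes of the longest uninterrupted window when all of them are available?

Hiro ∩ Mei: 09:30-13:00, 16:00-18:00, 19:00-19:30.
Hiro ∩ Mei ∩ Omar: 09:30-13:00, 16:00-18:00, 19:00-19:30.
Hiro ∩ Mei ∩ Omar ∩ Erik: 10:00-11:30, 12:00-13:00, 16:00-18:00, 19:00-19:30.
Hiro ∩ Mei ∩ Omar ∩ Erik ∩ Ben: 10:30-11:30, 12:00-13:00, 16:00-18:00, 19:00-19:30.
Hiro ∩ Mei ∩ Omar ∩ Erik ∩ Ben ∩ Nikolai: 10:30-11:30, 12:00-13:00, 17:00-18:00.
The longest is 10:30-11:30 at 60 minutes.

60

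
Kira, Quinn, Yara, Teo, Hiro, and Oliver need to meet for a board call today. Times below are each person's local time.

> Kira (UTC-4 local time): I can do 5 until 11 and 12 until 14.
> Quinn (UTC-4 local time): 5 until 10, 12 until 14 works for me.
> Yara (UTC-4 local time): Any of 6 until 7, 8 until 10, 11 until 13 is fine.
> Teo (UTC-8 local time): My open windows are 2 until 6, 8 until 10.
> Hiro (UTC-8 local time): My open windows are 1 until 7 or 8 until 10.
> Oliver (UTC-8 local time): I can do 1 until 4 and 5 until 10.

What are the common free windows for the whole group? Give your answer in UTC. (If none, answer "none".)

10:00-11:00, 13:00-14:00, 16:00-17:00

Kira in UTC: 09:00-15:00, 16:00-18:00 (add 4h to convert from UTC-4).
Quinn in UTC: 09:00-14:00, 16:00-18:00 (add 4h to convert from UTC-4).
Yara in UTC: 10:00-11:00, 12:00-14:00, 15:00-17:00 (add 4h to convert from UTC-4).
Teo in UTC: 10:00-14:00, 16:00-18:00 (add 8h to convert from UTC-8).
Hiro in UTC: 09:00-15:00, 16:00-18:00 (add 8h to convert from UTC-8).
Oliver in UTC: 09:00-12:00, 13:00-18:00 (add 8h to convert from UTC-8).
Kira ∩ Quinn: 09:00-14:00, 16:00-18:00.
Kira ∩ Quinn ∩ Yara: 10:00-11:00, 12:00-14:00, 16:00-17:00.
Kira ∩ Quinn ∩ Yara ∩ Teo: 10:00-11:00, 12:00-14:00, 16:00-17:00.
Kira ∩ Quinn ∩ Yara ∩ Teo ∩ Hiro: 10:00-11:00, 12:00-14:00, 16:00-17:00.
Kira ∩ Quinn ∩ Yara ∩ Teo ∩ Hiro ∩ Oliver: 10:00-11:00, 13:00-14:00, 16:00-17:00.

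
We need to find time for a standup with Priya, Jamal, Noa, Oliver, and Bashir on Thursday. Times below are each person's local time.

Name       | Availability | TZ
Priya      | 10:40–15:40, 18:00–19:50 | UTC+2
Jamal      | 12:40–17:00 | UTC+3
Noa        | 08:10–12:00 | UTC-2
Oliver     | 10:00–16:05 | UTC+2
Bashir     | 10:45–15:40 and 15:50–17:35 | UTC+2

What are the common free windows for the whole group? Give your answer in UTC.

10:10-13:40

Priya in UTC: 08:40-13:40, 16:00-17:50 (subtract 2h to convert from UTC+2).
Jamal in UTC: 09:40-14:00 (subtract 3h to convert from UTC+3).
Noa in UTC: 10:10-14:00 (add 2h to convert from UTC-2).
Oliver in UTC: 08:00-14:05 (subtract 2h to convert from UTC+2).
Bashir in UTC: 08:45-13:40, 13:50-15:35 (subtract 2h to convert from UTC+2).
Priya ∩ Jamal: 09:40-13:40.
Priya ∩ Jamal ∩ Noa: 10:10-13:40.
Priya ∩ Jamal ∩ Noa ∩ Oliver: 10:10-13:40.
Priya ∩ Jamal ∩ Noa ∩ Oliver ∩ Bashir: 10:10-13:40.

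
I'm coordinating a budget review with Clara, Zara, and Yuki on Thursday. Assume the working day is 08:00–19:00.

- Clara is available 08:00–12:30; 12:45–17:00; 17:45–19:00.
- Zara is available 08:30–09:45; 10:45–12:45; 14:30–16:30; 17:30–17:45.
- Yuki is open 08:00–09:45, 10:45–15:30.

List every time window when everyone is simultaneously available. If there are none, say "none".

08:30-09:45, 10:45-12:30, 14:30-15:30

Clara ∩ Zara: 08:30-09:45, 10:45-12:30, 14:30-16:30.
Clara ∩ Zara ∩ Yuki: 08:30-09:45, 10:45-12:30, 14:30-15:30.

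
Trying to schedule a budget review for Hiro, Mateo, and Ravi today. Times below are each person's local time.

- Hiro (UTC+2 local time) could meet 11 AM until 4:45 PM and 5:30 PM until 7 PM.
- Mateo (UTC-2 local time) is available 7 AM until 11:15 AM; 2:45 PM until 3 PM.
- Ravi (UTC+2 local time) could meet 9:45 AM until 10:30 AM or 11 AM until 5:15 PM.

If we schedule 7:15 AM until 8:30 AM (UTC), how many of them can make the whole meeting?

Hiro in UTC: 09:00-14:45, 15:30-17:00 (subtract 2h to convert from UTC+2).
Mateo in UTC: 09:00-13:15, 16:45-17:00 (add 2h to convert from UTC-2).
Ravi in UTC: 07:45-08:30, 09:00-15:15 (subtract 2h to convert from UTC+2).
nobody can make the full 07:15-08:30 slot — that's 0.

0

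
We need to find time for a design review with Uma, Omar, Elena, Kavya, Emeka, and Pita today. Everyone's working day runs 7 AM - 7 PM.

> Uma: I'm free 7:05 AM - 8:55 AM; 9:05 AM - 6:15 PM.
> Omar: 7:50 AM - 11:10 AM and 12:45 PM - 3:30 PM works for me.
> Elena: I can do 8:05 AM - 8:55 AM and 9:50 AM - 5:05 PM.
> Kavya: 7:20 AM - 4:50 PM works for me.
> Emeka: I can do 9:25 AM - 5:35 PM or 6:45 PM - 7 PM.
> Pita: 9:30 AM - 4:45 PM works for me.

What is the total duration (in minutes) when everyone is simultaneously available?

245

Uma ∩ Omar: 07:50-08:55, 09:05-11:10, 12:45-15:30.
Uma ∩ Omar ∩ Elena: 08:05-08:55, 09:50-11:10, 12:45-15:30.
Uma ∩ Omar ∩ Elena ∩ Kavya: 08:05-08:55, 09:50-11:10, 12:45-15:30.
Uma ∩ Omar ∩ Elena ∩ Kavya ∩ Emeka: 09:50-11:10, 12:45-15:30.
Uma ∩ Omar ∩ Elena ∩ Kavya ∩ Emeka ∩ Pita: 09:50-11:10, 12:45-15:30.
Summing the common windows: 80 + 165 = 245 minutes.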